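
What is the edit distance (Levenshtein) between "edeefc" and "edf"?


Computing edit distance: "edeefc" -> "edf"
DP table:
           e    d    f
      0    1    2    3
  e   1    0    1    2
  d   2    1    0    1
  e   3    2    1    1
  e   4    3    2    2
  f   5    4    3    2
  c   6    5    4    3
Edit distance = dp[6][3] = 3

3


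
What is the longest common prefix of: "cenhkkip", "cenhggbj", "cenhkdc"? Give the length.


Words: cenhkkip, cenhggbj, cenhkdc
  Position 0: all 'c' => match
  Position 1: all 'e' => match
  Position 2: all 'n' => match
  Position 3: all 'h' => match
  Position 4: ('k', 'g', 'k') => mismatch, stop
LCP = "cenh" (length 4)

4


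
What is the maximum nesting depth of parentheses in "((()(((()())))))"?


Input: "((()(((()())))))"
Tracking depth:
  Position 0 '(': depth becomes 1
  Position 1 '(': depth becomes 2
  Position 2 '(': depth becomes 3
  Position 3 ')': depth becomes 2
  Position 4 '(': depth becomes 3
  Position 5 '(': depth becomes 4
  Position 6 '(': depth becomes 5
  Position 7 '(': depth becomes 6
  Position 8 ')': depth becomes 5
  Position 9 '(': depth becomes 6
  Position 10 ')': depth becomes 5
  Position 11 ')': depth becomes 4
  Position 12 ')': depth becomes 3
  Position 13 ')': depth becomes 2
  Position 14 ')': depth becomes 1
  Position 15 ')': depth becomes 0
Maximum depth reached: 6

6


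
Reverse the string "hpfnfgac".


Input: hpfnfgac
Reading characters right to left:
  Position 7: 'c'
  Position 6: 'a'
  Position 5: 'g'
  Position 4: 'f'
  Position 3: 'n'
  Position 2: 'f'
  Position 1: 'p'
  Position 0: 'h'
Reversed: cagfnfph

cagfnfph


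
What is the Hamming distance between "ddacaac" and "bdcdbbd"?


Comparing "ddacaac" and "bdcdbbd" position by position:
  Position 0: 'd' vs 'b' => differ
  Position 1: 'd' vs 'd' => same
  Position 2: 'a' vs 'c' => differ
  Position 3: 'c' vs 'd' => differ
  Position 4: 'a' vs 'b' => differ
  Position 5: 'a' vs 'b' => differ
  Position 6: 'c' vs 'd' => differ
Total differences (Hamming distance): 6

6


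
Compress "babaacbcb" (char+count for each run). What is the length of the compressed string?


Input: babaacbcb
Runs:
  'b' x 1 => "b1"
  'a' x 1 => "a1"
  'b' x 1 => "b1"
  'a' x 2 => "a2"
  'c' x 1 => "c1"
  'b' x 1 => "b1"
  'c' x 1 => "c1"
  'b' x 1 => "b1"
Compressed: "b1a1b1a2c1b1c1b1"
Compressed length: 16

16


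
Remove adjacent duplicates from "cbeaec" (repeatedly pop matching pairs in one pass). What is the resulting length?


Input: cbeaec
Stack-based adjacent duplicate removal:
  Read 'c': push. Stack: c
  Read 'b': push. Stack: cb
  Read 'e': push. Stack: cbe
  Read 'a': push. Stack: cbea
  Read 'e': push. Stack: cbeae
  Read 'c': push. Stack: cbeaec
Final stack: "cbeaec" (length 6)

6


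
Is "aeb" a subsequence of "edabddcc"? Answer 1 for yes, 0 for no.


Check if "aeb" is a subsequence of "edabddcc"
Greedy scan:
  Position 0 ('e'): no match needed
  Position 1 ('d'): no match needed
  Position 2 ('a'): matches sub[0] = 'a'
  Position 3 ('b'): no match needed
  Position 4 ('d'): no match needed
  Position 5 ('d'): no match needed
  Position 6 ('c'): no match needed
  Position 7 ('c'): no match needed
Only matched 1/3 characters => not a subsequence

0


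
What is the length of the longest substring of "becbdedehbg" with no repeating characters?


Input: "becbdedehbg"
Sliding window (track last position of each char):
  Position 0 ('b'): window [0,0] length 1 -- new best
  Position 1 ('e'): window [0,1] length 2 -- new best
  Position 2 ('c'): window [0,2] length 3 -- new best
  Position 3 ('b'): repeat (last at 0), move window start to 1
  Position 3 ('b'): window [1,3] length 3
  Position 4 ('d'): window [1,4] length 4 -- new best
  Position 5 ('e'): repeat (last at 1), move window start to 2
  Position 5 ('e'): window [2,5] length 4
  Position 6 ('d'): repeat (last at 4), move window start to 5
  Position 6 ('d'): window [5,6] length 2
  Position 7 ('e'): repeat (last at 5), move window start to 6
  Position 7 ('e'): window [6,7] length 2
  Position 8 ('h'): window [6,8] length 3
  Position 9 ('b'): window [6,9] length 4
  Position 10 ('g'): window [6,10] length 5 -- new best
Longest substring with no repeats: "dehbg" with length 5

5


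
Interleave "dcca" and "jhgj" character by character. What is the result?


Interleaving "dcca" and "jhgj":
  Position 0: 'd' from first, 'j' from second => "dj"
  Position 1: 'c' from first, 'h' from second => "ch"
  Position 2: 'c' from first, 'g' from second => "cg"
  Position 3: 'a' from first, 'j' from second => "aj"
Result: djchcgaj

djchcgaj


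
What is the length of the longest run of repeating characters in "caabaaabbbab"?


Input: "caabaaabbbab"
Scanning for longest run:
  Position 1 ('a'): new char, reset run to 1
  Position 2 ('a'): continues run of 'a', length=2
  Position 3 ('b'): new char, reset run to 1
  Position 4 ('a'): new char, reset run to 1
  Position 5 ('a'): continues run of 'a', length=2
  Position 6 ('a'): continues run of 'a', length=3
  Position 7 ('b'): new char, reset run to 1
  Position 8 ('b'): continues run of 'b', length=2
  Position 9 ('b'): continues run of 'b', length=3
  Position 10 ('a'): new char, reset run to 1
  Position 11 ('b'): new char, reset run to 1
Longest run: 'a' with length 3

3


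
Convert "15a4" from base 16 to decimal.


Input: "15a4" in base 16
Positional expansion:
  Digit '1' (value 1) x 16^3 = 4096
  Digit '5' (value 5) x 16^2 = 1280
  Digit 'a' (value 10) x 16^1 = 160
  Digit '4' (value 4) x 16^0 = 4
Sum = 5540

5540


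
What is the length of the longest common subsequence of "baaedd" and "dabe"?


LCS of "baaedd" and "dabe"
DP table:
           d    a    b    e
      0    0    0    0    0
  b   0    0    0    1    1
  a   0    0    1    1    1
  a   0    0    1    1    1
  e   0    0    1    1    2
  d   0    1    1    1    2
  d   0    1    1    1    2
LCS length = dp[6][4] = 2

2


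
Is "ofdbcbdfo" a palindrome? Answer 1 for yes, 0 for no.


Input: ofdbcbdfo
Reversed: ofdbcbdfo
  Compare pos 0 ('o') with pos 8 ('o'): match
  Compare pos 1 ('f') with pos 7 ('f'): match
  Compare pos 2 ('d') with pos 6 ('d'): match
  Compare pos 3 ('b') with pos 5 ('b'): match
Result: palindrome

1


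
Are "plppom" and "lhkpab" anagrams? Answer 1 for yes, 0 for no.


Strings: "plppom", "lhkpab"
Sorted first:  lmoppp
Sorted second: abhklp
Differ at position 0: 'l' vs 'a' => not anagrams

0


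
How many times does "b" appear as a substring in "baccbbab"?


Searching for "b" in "baccbbab"
Scanning each position:
  Position 0: "b" => MATCH
  Position 1: "a" => no
  Position 2: "c" => no
  Position 3: "c" => no
  Position 4: "b" => MATCH
  Position 5: "b" => MATCH
  Position 6: "a" => no
  Position 7: "b" => MATCH
Total occurrences: 4

4


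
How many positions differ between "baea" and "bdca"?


Comparing "baea" and "bdca" position by position:
  Position 0: 'b' vs 'b' => same
  Position 1: 'a' vs 'd' => DIFFER
  Position 2: 'e' vs 'c' => DIFFER
  Position 3: 'a' vs 'a' => same
Positions that differ: 2

2


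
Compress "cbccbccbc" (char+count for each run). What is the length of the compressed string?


Input: cbccbccbc
Runs:
  'c' x 1 => "c1"
  'b' x 1 => "b1"
  'c' x 2 => "c2"
  'b' x 1 => "b1"
  'c' x 2 => "c2"
  'b' x 1 => "b1"
  'c' x 1 => "c1"
Compressed: "c1b1c2b1c2b1c1"
Compressed length: 14

14


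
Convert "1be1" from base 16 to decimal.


Input: "1be1" in base 16
Positional expansion:
  Digit '1' (value 1) x 16^3 = 4096
  Digit 'b' (value 11) x 16^2 = 2816
  Digit 'e' (value 14) x 16^1 = 224
  Digit '1' (value 1) x 16^0 = 1
Sum = 7137

7137


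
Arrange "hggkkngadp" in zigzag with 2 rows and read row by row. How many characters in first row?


Zigzag "hggkkngadp" into 2 rows:
Placing characters:
  'h' => row 0
  'g' => row 1
  'g' => row 0
  'k' => row 1
  'k' => row 0
  'n' => row 1
  'g' => row 0
  'a' => row 1
  'd' => row 0
  'p' => row 1
Rows:
  Row 0: "hgkgd"
  Row 1: "gknap"
First row length: 5

5


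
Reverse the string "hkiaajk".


Input: hkiaajk
Reading characters right to left:
  Position 6: 'k'
  Position 5: 'j'
  Position 4: 'a'
  Position 3: 'a'
  Position 2: 'i'
  Position 1: 'k'
  Position 0: 'h'
Reversed: kjaaikh

kjaaikh


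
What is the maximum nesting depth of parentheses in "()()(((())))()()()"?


Input: "()()(((())))()()()"
Tracking depth:
  Position 0 '(': depth becomes 1
  Position 1 ')': depth becomes 0
  Position 2 '(': depth becomes 1
  Position 3 ')': depth becomes 0
  Position 4 '(': depth becomes 1
  Position 5 '(': depth becomes 2
  Position 6 '(': depth becomes 3
  Position 7 '(': depth becomes 4
  Position 8 ')': depth becomes 3
  Position 9 ')': depth becomes 2
  Position 10 ')': depth becomes 1
  Position 11 ')': depth becomes 0
  Position 12 '(': depth becomes 1
  Position 13 ')': depth becomes 0
  Position 14 '(': depth becomes 1
  Position 15 ')': depth becomes 0
  Position 16 '(': depth becomes 1
  Position 17 ')': depth becomes 0
Maximum depth reached: 4

4


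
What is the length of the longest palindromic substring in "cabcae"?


Input: "cabcae"
Checking substrings for palindromes:
  No multi-char palindromic substrings found
Longest palindromic substring: "c" with length 1

1


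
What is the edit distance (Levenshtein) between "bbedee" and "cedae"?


Computing edit distance: "bbedee" -> "cedae"
DP table:
           c    e    d    a    e
      0    1    2    3    4    5
  b   1    1    2    3    4    5
  b   2    2    2    3    4    5
  e   3    3    2    3    4    4
  d   4    4    3    2    3    4
  e   5    5    4    3    3    3
  e   6    6    5    4    4    3
Edit distance = dp[6][5] = 3

3


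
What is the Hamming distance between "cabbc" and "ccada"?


Comparing "cabbc" and "ccada" position by position:
  Position 0: 'c' vs 'c' => same
  Position 1: 'a' vs 'c' => differ
  Position 2: 'b' vs 'a' => differ
  Position 3: 'b' vs 'd' => differ
  Position 4: 'c' vs 'a' => differ
Total differences (Hamming distance): 4

4


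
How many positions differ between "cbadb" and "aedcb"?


Comparing "cbadb" and "aedcb" position by position:
  Position 0: 'c' vs 'a' => DIFFER
  Position 1: 'b' vs 'e' => DIFFER
  Position 2: 'a' vs 'd' => DIFFER
  Position 3: 'd' vs 'c' => DIFFER
  Position 4: 'b' vs 'b' => same
Positions that differ: 4

4


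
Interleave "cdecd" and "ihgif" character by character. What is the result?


Interleaving "cdecd" and "ihgif":
  Position 0: 'c' from first, 'i' from second => "ci"
  Position 1: 'd' from first, 'h' from second => "dh"
  Position 2: 'e' from first, 'g' from second => "eg"
  Position 3: 'c' from first, 'i' from second => "ci"
  Position 4: 'd' from first, 'f' from second => "df"
Result: cidhegcidf

cidhegcidf


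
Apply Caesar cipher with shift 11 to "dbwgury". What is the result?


Caesar cipher: shift "dbwgury" by 11
  'd' (pos 3) + 11 = pos 14 = 'o'
  'b' (pos 1) + 11 = pos 12 = 'm'
  'w' (pos 22) + 11 = pos 7 = 'h'
  'g' (pos 6) + 11 = pos 17 = 'r'
  'u' (pos 20) + 11 = pos 5 = 'f'
  'r' (pos 17) + 11 = pos 2 = 'c'
  'y' (pos 24) + 11 = pos 9 = 'j'
Result: omhrfcj

omhrfcj


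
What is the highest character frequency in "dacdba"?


Input: dacdba
Character counts:
  'a': 2
  'b': 1
  'c': 1
  'd': 2
Maximum frequency: 2

2


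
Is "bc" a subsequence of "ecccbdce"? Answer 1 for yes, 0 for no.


Check if "bc" is a subsequence of "ecccbdce"
Greedy scan:
  Position 0 ('e'): no match needed
  Position 1 ('c'): no match needed
  Position 2 ('c'): no match needed
  Position 3 ('c'): no match needed
  Position 4 ('b'): matches sub[0] = 'b'
  Position 5 ('d'): no match needed
  Position 6 ('c'): matches sub[1] = 'c'
  Position 7 ('e'): no match needed
All 2 characters matched => is a subsequence

1


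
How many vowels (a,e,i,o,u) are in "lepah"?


Input: lepah
Checking each character:
  'l' at position 0: consonant
  'e' at position 1: vowel (running total: 1)
  'p' at position 2: consonant
  'a' at position 3: vowel (running total: 2)
  'h' at position 4: consonant
Total vowels: 2

2


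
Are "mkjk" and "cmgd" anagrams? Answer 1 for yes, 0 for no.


Strings: "mkjk", "cmgd"
Sorted first:  jkkm
Sorted second: cdgm
Differ at position 0: 'j' vs 'c' => not anagrams

0


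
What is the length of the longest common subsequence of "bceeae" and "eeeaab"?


LCS of "bceeae" and "eeeaab"
DP table:
           e    e    e    a    a    b
      0    0    0    0    0    0    0
  b   0    0    0    0    0    0    1
  c   0    0    0    0    0    0    1
  e   0    1    1    1    1    1    1
  e   0    1    2    2    2    2    2
  a   0    1    2    2    3    3    3
  e   0    1    2    3    3    3    3
LCS length = dp[6][6] = 3

3


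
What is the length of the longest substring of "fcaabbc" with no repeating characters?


Input: "fcaabbc"
Sliding window (track last position of each char):
  Position 0 ('f'): window [0,0] length 1 -- new best
  Position 1 ('c'): window [0,1] length 2 -- new best
  Position 2 ('a'): window [0,2] length 3 -- new best
  Position 3 ('a'): repeat (last at 2), move window start to 3
  Position 3 ('a'): window [3,3] length 1
  Position 4 ('b'): window [3,4] length 2
  Position 5 ('b'): repeat (last at 4), move window start to 5
  Position 5 ('b'): window [5,5] length 1
  Position 6 ('c'): window [5,6] length 2
Longest substring with no repeats: "fca" with length 3

3


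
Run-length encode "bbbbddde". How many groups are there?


Input: bbbbddde
Scanning for consecutive runs:
  Group 1: 'b' x 4 (positions 0-3)
  Group 2: 'd' x 3 (positions 4-6)
  Group 3: 'e' x 1 (positions 7-7)
Total groups: 3

3


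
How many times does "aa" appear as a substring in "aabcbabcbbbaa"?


Searching for "aa" in "aabcbabcbbbaa"
Scanning each position:
  Position 0: "aa" => MATCH
  Position 1: "ab" => no
  Position 2: "bc" => no
  Position 3: "cb" => no
  Position 4: "ba" => no
  Position 5: "ab" => no
  Position 6: "bc" => no
  Position 7: "cb" => no
  Position 8: "bb" => no
  Position 9: "bb" => no
  Position 10: "ba" => no
  Position 11: "aa" => MATCH
Total occurrences: 2

2


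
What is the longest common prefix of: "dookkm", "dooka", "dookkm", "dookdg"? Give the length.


Words: dookkm, dooka, dookkm, dookdg
  Position 0: all 'd' => match
  Position 1: all 'o' => match
  Position 2: all 'o' => match
  Position 3: all 'k' => match
  Position 4: ('k', 'a', 'k', 'd') => mismatch, stop
LCP = "dook" (length 4)

4


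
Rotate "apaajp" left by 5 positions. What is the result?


Input: "apaajp", rotate left by 5
First 5 characters: "apaaj"
Remaining characters: "p"
Concatenate remaining + first: "p" + "apaaj" = "papaaj"

papaaj


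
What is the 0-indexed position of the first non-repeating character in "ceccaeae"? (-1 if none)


Input: ceccaeae
Character frequencies:
  'a': 2
  'c': 3
  'e': 3
Scanning left to right for freq == 1:
  Position 0 ('c'): freq=3, skip
  Position 1 ('e'): freq=3, skip
  Position 2 ('c'): freq=3, skip
  Position 3 ('c'): freq=3, skip
  Position 4 ('a'): freq=2, skip
  Position 5 ('e'): freq=3, skip
  Position 6 ('a'): freq=2, skip
  Position 7 ('e'): freq=3, skip
  No unique character found => answer = -1

-1


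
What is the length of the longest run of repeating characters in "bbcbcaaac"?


Input: "bbcbcaaac"
Scanning for longest run:
  Position 1 ('b'): continues run of 'b', length=2
  Position 2 ('c'): new char, reset run to 1
  Position 3 ('b'): new char, reset run to 1
  Position 4 ('c'): new char, reset run to 1
  Position 5 ('a'): new char, reset run to 1
  Position 6 ('a'): continues run of 'a', length=2
  Position 7 ('a'): continues run of 'a', length=3
  Position 8 ('c'): new char, reset run to 1
Longest run: 'a' with length 3

3


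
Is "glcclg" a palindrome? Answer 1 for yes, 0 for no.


Input: glcclg
Reversed: glcclg
  Compare pos 0 ('g') with pos 5 ('g'): match
  Compare pos 1 ('l') with pos 4 ('l'): match
  Compare pos 2 ('c') with pos 3 ('c'): match
Result: palindrome

1


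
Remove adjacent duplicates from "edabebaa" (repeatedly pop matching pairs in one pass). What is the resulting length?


Input: edabebaa
Stack-based adjacent duplicate removal:
  Read 'e': push. Stack: e
  Read 'd': push. Stack: ed
  Read 'a': push. Stack: eda
  Read 'b': push. Stack: edab
  Read 'e': push. Stack: edabe
  Read 'b': push. Stack: edabeb
  Read 'a': push. Stack: edabeba
  Read 'a': matches stack top 'a' => pop. Stack: edabeb
Final stack: "edabeb" (length 6)

6


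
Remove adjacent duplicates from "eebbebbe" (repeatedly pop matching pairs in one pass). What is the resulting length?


Input: eebbebbe
Stack-based adjacent duplicate removal:
  Read 'e': push. Stack: e
  Read 'e': matches stack top 'e' => pop. Stack: (empty)
  Read 'b': push. Stack: b
  Read 'b': matches stack top 'b' => pop. Stack: (empty)
  Read 'e': push. Stack: e
  Read 'b': push. Stack: eb
  Read 'b': matches stack top 'b' => pop. Stack: e
  Read 'e': matches stack top 'e' => pop. Stack: (empty)
Final stack: "" (length 0)

0


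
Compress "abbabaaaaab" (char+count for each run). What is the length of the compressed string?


Input: abbabaaaaab
Runs:
  'a' x 1 => "a1"
  'b' x 2 => "b2"
  'a' x 1 => "a1"
  'b' x 1 => "b1"
  'a' x 5 => "a5"
  'b' x 1 => "b1"
Compressed: "a1b2a1b1a5b1"
Compressed length: 12

12


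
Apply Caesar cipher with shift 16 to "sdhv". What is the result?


Caesar cipher: shift "sdhv" by 16
  's' (pos 18) + 16 = pos 8 = 'i'
  'd' (pos 3) + 16 = pos 19 = 't'
  'h' (pos 7) + 16 = pos 23 = 'x'
  'v' (pos 21) + 16 = pos 11 = 'l'
Result: itxl

itxl


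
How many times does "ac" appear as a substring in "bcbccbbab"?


Searching for "ac" in "bcbccbbab"
Scanning each position:
  Position 0: "bc" => no
  Position 1: "cb" => no
  Position 2: "bc" => no
  Position 3: "cc" => no
  Position 4: "cb" => no
  Position 5: "bb" => no
  Position 6: "ba" => no
  Position 7: "ab" => no
Total occurrences: 0

0


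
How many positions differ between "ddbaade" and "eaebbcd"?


Comparing "ddbaade" and "eaebbcd" position by position:
  Position 0: 'd' vs 'e' => DIFFER
  Position 1: 'd' vs 'a' => DIFFER
  Position 2: 'b' vs 'e' => DIFFER
  Position 3: 'a' vs 'b' => DIFFER
  Position 4: 'a' vs 'b' => DIFFER
  Position 5: 'd' vs 'c' => DIFFER
  Position 6: 'e' vs 'd' => DIFFER
Positions that differ: 7

7


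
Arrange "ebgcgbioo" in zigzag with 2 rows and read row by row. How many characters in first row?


Zigzag "ebgcgbioo" into 2 rows:
Placing characters:
  'e' => row 0
  'b' => row 1
  'g' => row 0
  'c' => row 1
  'g' => row 0
  'b' => row 1
  'i' => row 0
  'o' => row 1
  'o' => row 0
Rows:
  Row 0: "eggio"
  Row 1: "bcbo"
First row length: 5

5


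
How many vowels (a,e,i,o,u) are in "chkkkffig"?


Input: chkkkffig
Checking each character:
  'c' at position 0: consonant
  'h' at position 1: consonant
  'k' at position 2: consonant
  'k' at position 3: consonant
  'k' at position 4: consonant
  'f' at position 5: consonant
  'f' at position 6: consonant
  'i' at position 7: vowel (running total: 1)
  'g' at position 8: consonant
Total vowels: 1

1


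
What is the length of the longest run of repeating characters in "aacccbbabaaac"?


Input: "aacccbbabaaac"
Scanning for longest run:
  Position 1 ('a'): continues run of 'a', length=2
  Position 2 ('c'): new char, reset run to 1
  Position 3 ('c'): continues run of 'c', length=2
  Position 4 ('c'): continues run of 'c', length=3
  Position 5 ('b'): new char, reset run to 1
  Position 6 ('b'): continues run of 'b', length=2
  Position 7 ('a'): new char, reset run to 1
  Position 8 ('b'): new char, reset run to 1
  Position 9 ('a'): new char, reset run to 1
  Position 10 ('a'): continues run of 'a', length=2
  Position 11 ('a'): continues run of 'a', length=3
  Position 12 ('c'): new char, reset run to 1
Longest run: 'c' with length 3

3


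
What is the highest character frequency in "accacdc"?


Input: accacdc
Character counts:
  'a': 2
  'c': 4
  'd': 1
Maximum frequency: 4

4


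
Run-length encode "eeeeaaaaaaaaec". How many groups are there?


Input: eeeeaaaaaaaaec
Scanning for consecutive runs:
  Group 1: 'e' x 4 (positions 0-3)
  Group 2: 'a' x 8 (positions 4-11)
  Group 3: 'e' x 1 (positions 12-12)
  Group 4: 'c' x 1 (positions 13-13)
Total groups: 4

4


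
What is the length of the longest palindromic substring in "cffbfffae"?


Input: "cffbfffae"
Checking substrings for palindromes:
  [1:6] "ffbff" (len 5) => palindrome
  [2:5] "fbf" (len 3) => palindrome
  [4:7] "fff" (len 3) => palindrome
  [1:3] "ff" (len 2) => palindrome
  [4:6] "ff" (len 2) => palindrome
  [5:7] "ff" (len 2) => palindrome
Longest palindromic substring: "ffbff" with length 5

5


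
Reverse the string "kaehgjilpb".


Input: kaehgjilpb
Reading characters right to left:
  Position 9: 'b'
  Position 8: 'p'
  Position 7: 'l'
  Position 6: 'i'
  Position 5: 'j'
  Position 4: 'g'
  Position 3: 'h'
  Position 2: 'e'
  Position 1: 'a'
  Position 0: 'k'
Reversed: bplijgheak

bplijgheak


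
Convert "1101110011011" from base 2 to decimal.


Input: "1101110011011" in base 2
Positional expansion:
  Digit '1' (value 1) x 2^12 = 4096
  Digit '1' (value 1) x 2^11 = 2048
  Digit '0' (value 0) x 2^10 = 0
  Digit '1' (value 1) x 2^9 = 512
  Digit '1' (value 1) x 2^8 = 256
  Digit '1' (value 1) x 2^7 = 128
  Digit '0' (value 0) x 2^6 = 0
  Digit '0' (value 0) x 2^5 = 0
  Digit '1' (value 1) x 2^4 = 16
  Digit '1' (value 1) x 2^3 = 8
  Digit '0' (value 0) x 2^2 = 0
  Digit '1' (value 1) x 2^1 = 2
  Digit '1' (value 1) x 2^0 = 1
Sum = 7067

7067


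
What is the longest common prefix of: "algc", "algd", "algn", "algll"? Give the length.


Words: algc, algd, algn, algll
  Position 0: all 'a' => match
  Position 1: all 'l' => match
  Position 2: all 'g' => match
  Position 3: ('c', 'd', 'n', 'l') => mismatch, stop
LCP = "alg" (length 3)

3


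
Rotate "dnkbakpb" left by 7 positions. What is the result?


Input: "dnkbakpb", rotate left by 7
First 7 characters: "dnkbakp"
Remaining characters: "b"
Concatenate remaining + first: "b" + "dnkbakp" = "bdnkbakp"

bdnkbakp


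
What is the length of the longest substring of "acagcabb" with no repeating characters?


Input: "acagcabb"
Sliding window (track last position of each char):
  Position 0 ('a'): window [0,0] length 1 -- new best
  Position 1 ('c'): window [0,1] length 2 -- new best
  Position 2 ('a'): repeat (last at 0), move window start to 1
  Position 2 ('a'): window [1,2] length 2
  Position 3 ('g'): window [1,3] length 3 -- new best
  Position 4 ('c'): repeat (last at 1), move window start to 2
  Position 4 ('c'): window [2,4] length 3
  Position 5 ('a'): repeat (last at 2), move window start to 3
  Position 5 ('a'): window [3,5] length 3
  Position 6 ('b'): window [3,6] length 4 -- new best
  Position 7 ('b'): repeat (last at 6), move window start to 7
  Position 7 ('b'): window [7,7] length 1
Longest substring with no repeats: "gcab" with length 4

4


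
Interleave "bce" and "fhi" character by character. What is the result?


Interleaving "bce" and "fhi":
  Position 0: 'b' from first, 'f' from second => "bf"
  Position 1: 'c' from first, 'h' from second => "ch"
  Position 2: 'e' from first, 'i' from second => "ei"
Result: bfchei

bfchei


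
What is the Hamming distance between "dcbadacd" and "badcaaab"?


Comparing "dcbadacd" and "badcaaab" position by position:
  Position 0: 'd' vs 'b' => differ
  Position 1: 'c' vs 'a' => differ
  Position 2: 'b' vs 'd' => differ
  Position 3: 'a' vs 'c' => differ
  Position 4: 'd' vs 'a' => differ
  Position 5: 'a' vs 'a' => same
  Position 6: 'c' vs 'a' => differ
  Position 7: 'd' vs 'b' => differ
Total differences (Hamming distance): 7

7


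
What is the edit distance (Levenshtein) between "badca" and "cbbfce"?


Computing edit distance: "badca" -> "cbbfce"
DP table:
           c    b    b    f    c    e
      0    1    2    3    4    5    6
  b   1    1    1    2    3    4    5
  a   2    2    2    2    3    4    5
  d   3    3    3    3    3    4    5
  c   4    3    4    4    4    3    4
  a   5    4    4    5    5    4    4
Edit distance = dp[5][6] = 4

4


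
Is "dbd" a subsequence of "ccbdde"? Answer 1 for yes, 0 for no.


Check if "dbd" is a subsequence of "ccbdde"
Greedy scan:
  Position 0 ('c'): no match needed
  Position 1 ('c'): no match needed
  Position 2 ('b'): no match needed
  Position 3 ('d'): matches sub[0] = 'd'
  Position 4 ('d'): no match needed
  Position 5 ('e'): no match needed
Only matched 1/3 characters => not a subsequence

0


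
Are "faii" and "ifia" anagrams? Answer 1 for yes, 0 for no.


Strings: "faii", "ifia"
Sorted first:  afii
Sorted second: afii
Sorted forms match => anagrams

1


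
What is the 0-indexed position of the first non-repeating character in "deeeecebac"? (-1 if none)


Input: deeeecebac
Character frequencies:
  'a': 1
  'b': 1
  'c': 2
  'd': 1
  'e': 5
Scanning left to right for freq == 1:
  Position 0 ('d'): unique! => answer = 0

0


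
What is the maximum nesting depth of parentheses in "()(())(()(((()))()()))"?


Input: "()(())(()(((()))()()))"
Tracking depth:
  Position 0 '(': depth becomes 1
  Position 1 ')': depth becomes 0
  Position 2 '(': depth becomes 1
  Position 3 '(': depth becomes 2
  Position 4 ')': depth becomes 1
  Position 5 ')': depth becomes 0
  Position 6 '(': depth becomes 1
  Position 7 '(': depth becomes 2
  Position 8 ')': depth becomes 1
  Position 9 '(': depth becomes 2
  Position 10 '(': depth becomes 3
  Position 11 '(': depth becomes 4
  Position 12 '(': depth becomes 5
  Position 13 ')': depth becomes 4
  Position 14 ')': depth becomes 3
  Position 15 ')': depth becomes 2
  Position 16 '(': depth becomes 3
  Position 17 ')': depth becomes 2
  Position 18 '(': depth becomes 3
  Position 19 ')': depth becomes 2
  Position 20 ')': depth becomes 1
  Position 21 ')': depth becomes 0
Maximum depth reached: 5

5


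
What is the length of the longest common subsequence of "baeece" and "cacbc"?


LCS of "baeece" and "cacbc"
DP table:
           c    a    c    b    c
      0    0    0    0    0    0
  b   0    0    0    0    1    1
  a   0    0    1    1    1    1
  e   0    0    1    1    1    1
  e   0    0    1    1    1    1
  c   0    1    1    2    2    2
  e   0    1    1    2    2    2
LCS length = dp[6][5] = 2

2


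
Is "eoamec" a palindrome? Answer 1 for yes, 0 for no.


Input: eoamec
Reversed: cemaoe
  Compare pos 0 ('e') with pos 5 ('c'): MISMATCH
  Compare pos 1 ('o') with pos 4 ('e'): MISMATCH
  Compare pos 2 ('a') with pos 3 ('m'): MISMATCH
Result: not a palindrome

0


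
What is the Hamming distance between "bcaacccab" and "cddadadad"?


Comparing "bcaacccab" and "cddadadad" position by position:
  Position 0: 'b' vs 'c' => differ
  Position 1: 'c' vs 'd' => differ
  Position 2: 'a' vs 'd' => differ
  Position 3: 'a' vs 'a' => same
  Position 4: 'c' vs 'd' => differ
  Position 5: 'c' vs 'a' => differ
  Position 6: 'c' vs 'd' => differ
  Position 7: 'a' vs 'a' => same
  Position 8: 'b' vs 'd' => differ
Total differences (Hamming distance): 7

7


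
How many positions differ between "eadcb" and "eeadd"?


Comparing "eadcb" and "eeadd" position by position:
  Position 0: 'e' vs 'e' => same
  Position 1: 'a' vs 'e' => DIFFER
  Position 2: 'd' vs 'a' => DIFFER
  Position 3: 'c' vs 'd' => DIFFER
  Position 4: 'b' vs 'd' => DIFFER
Positions that differ: 4

4


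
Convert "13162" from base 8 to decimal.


Input: "13162" in base 8
Positional expansion:
  Digit '1' (value 1) x 8^4 = 4096
  Digit '3' (value 3) x 8^3 = 1536
  Digit '1' (value 1) x 8^2 = 64
  Digit '6' (value 6) x 8^1 = 48
  Digit '2' (value 2) x 8^0 = 2
Sum = 5746

5746


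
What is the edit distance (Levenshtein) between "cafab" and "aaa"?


Computing edit distance: "cafab" -> "aaa"
DP table:
           a    a    a
      0    1    2    3
  c   1    1    2    3
  a   2    1    1    2
  f   3    2    2    2
  a   4    3    2    2
  b   5    4    3    3
Edit distance = dp[5][3] = 3

3


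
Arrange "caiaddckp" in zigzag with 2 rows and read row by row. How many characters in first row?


Zigzag "caiaddckp" into 2 rows:
Placing characters:
  'c' => row 0
  'a' => row 1
  'i' => row 0
  'a' => row 1
  'd' => row 0
  'd' => row 1
  'c' => row 0
  'k' => row 1
  'p' => row 0
Rows:
  Row 0: "cidcp"
  Row 1: "aadk"
First row length: 5

5


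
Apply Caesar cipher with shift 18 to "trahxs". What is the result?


Caesar cipher: shift "trahxs" by 18
  't' (pos 19) + 18 = pos 11 = 'l'
  'r' (pos 17) + 18 = pos 9 = 'j'
  'a' (pos 0) + 18 = pos 18 = 's'
  'h' (pos 7) + 18 = pos 25 = 'z'
  'x' (pos 23) + 18 = pos 15 = 'p'
  's' (pos 18) + 18 = pos 10 = 'k'
Result: ljszpk

ljszpk


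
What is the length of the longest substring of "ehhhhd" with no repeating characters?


Input: "ehhhhd"
Sliding window (track last position of each char):
  Position 0 ('e'): window [0,0] length 1 -- new best
  Position 1 ('h'): window [0,1] length 2 -- new best
  Position 2 ('h'): repeat (last at 1), move window start to 2
  Position 2 ('h'): window [2,2] length 1
  Position 3 ('h'): repeat (last at 2), move window start to 3
  Position 3 ('h'): window [3,3] length 1
  Position 4 ('h'): repeat (last at 3), move window start to 4
  Position 4 ('h'): window [4,4] length 1
  Position 5 ('d'): window [4,5] length 2
Longest substring with no repeats: "eh" with length 2

2


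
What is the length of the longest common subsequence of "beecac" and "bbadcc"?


LCS of "beecac" and "bbadcc"
DP table:
           b    b    a    d    c    c
      0    0    0    0    0    0    0
  b   0    1    1    1    1    1    1
  e   0    1    1    1    1    1    1
  e   0    1    1    1    1    1    1
  c   0    1    1    1    1    2    2
  a   0    1    1    2    2    2    2
  c   0    1    1    2    2    3    3
LCS length = dp[6][6] = 3

3


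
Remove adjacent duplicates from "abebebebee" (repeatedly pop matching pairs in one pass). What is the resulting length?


Input: abebebebee
Stack-based adjacent duplicate removal:
  Read 'a': push. Stack: a
  Read 'b': push. Stack: ab
  Read 'e': push. Stack: abe
  Read 'b': push. Stack: abeb
  Read 'e': push. Stack: abebe
  Read 'b': push. Stack: abebeb
  Read 'e': push. Stack: abebebe
  Read 'b': push. Stack: abebebeb
  Read 'e': push. Stack: abebebebe
  Read 'e': matches stack top 'e' => pop. Stack: abebebeb
Final stack: "abebebeb" (length 8)

8


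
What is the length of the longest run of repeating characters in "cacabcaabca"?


Input: "cacabcaabca"
Scanning for longest run:
  Position 1 ('a'): new char, reset run to 1
  Position 2 ('c'): new char, reset run to 1
  Position 3 ('a'): new char, reset run to 1
  Position 4 ('b'): new char, reset run to 1
  Position 5 ('c'): new char, reset run to 1
  Position 6 ('a'): new char, reset run to 1
  Position 7 ('a'): continues run of 'a', length=2
  Position 8 ('b'): new char, reset run to 1
  Position 9 ('c'): new char, reset run to 1
  Position 10 ('a'): new char, reset run to 1
Longest run: 'a' with length 2

2


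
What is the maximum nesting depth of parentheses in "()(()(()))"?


Input: "()(()(()))"
Tracking depth:
  Position 0 '(': depth becomes 1
  Position 1 ')': depth becomes 0
  Position 2 '(': depth becomes 1
  Position 3 '(': depth becomes 2
  Position 4 ')': depth becomes 1
  Position 5 '(': depth becomes 2
  Position 6 '(': depth becomes 3
  Position 7 ')': depth becomes 2
  Position 8 ')': depth becomes 1
  Position 9 ')': depth becomes 0
Maximum depth reached: 3

3


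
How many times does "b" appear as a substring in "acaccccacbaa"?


Searching for "b" in "acaccccacbaa"
Scanning each position:
  Position 0: "a" => no
  Position 1: "c" => no
  Position 2: "a" => no
  Position 3: "c" => no
  Position 4: "c" => no
  Position 5: "c" => no
  Position 6: "c" => no
  Position 7: "a" => no
  Position 8: "c" => no
  Position 9: "b" => MATCH
  Position 10: "a" => no
  Position 11: "a" => no
Total occurrences: 1

1


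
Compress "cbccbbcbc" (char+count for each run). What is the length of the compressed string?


Input: cbccbbcbc
Runs:
  'c' x 1 => "c1"
  'b' x 1 => "b1"
  'c' x 2 => "c2"
  'b' x 2 => "b2"
  'c' x 1 => "c1"
  'b' x 1 => "b1"
  'c' x 1 => "c1"
Compressed: "c1b1c2b2c1b1c1"
Compressed length: 14

14


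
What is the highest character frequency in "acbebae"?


Input: acbebae
Character counts:
  'a': 2
  'b': 2
  'c': 1
  'e': 2
Maximum frequency: 2

2


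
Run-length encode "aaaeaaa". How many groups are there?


Input: aaaeaaa
Scanning for consecutive runs:
  Group 1: 'a' x 3 (positions 0-2)
  Group 2: 'e' x 1 (positions 3-3)
  Group 3: 'a' x 3 (positions 4-6)
Total groups: 3

3


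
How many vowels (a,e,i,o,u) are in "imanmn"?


Input: imanmn
Checking each character:
  'i' at position 0: vowel (running total: 1)
  'm' at position 1: consonant
  'a' at position 2: vowel (running total: 2)
  'n' at position 3: consonant
  'm' at position 4: consonant
  'n' at position 5: consonant
Total vowels: 2

2


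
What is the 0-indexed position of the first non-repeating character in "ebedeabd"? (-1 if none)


Input: ebedeabd
Character frequencies:
  'a': 1
  'b': 2
  'd': 2
  'e': 3
Scanning left to right for freq == 1:
  Position 0 ('e'): freq=3, skip
  Position 1 ('b'): freq=2, skip
  Position 2 ('e'): freq=3, skip
  Position 3 ('d'): freq=2, skip
  Position 4 ('e'): freq=3, skip
  Position 5 ('a'): unique! => answer = 5

5


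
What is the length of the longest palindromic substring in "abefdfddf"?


Input: "abefdfddf"
Checking substrings for palindromes:
  [5:9] "fddf" (len 4) => palindrome
  [3:6] "fdf" (len 3) => palindrome
  [4:7] "dfd" (len 3) => palindrome
  [6:8] "dd" (len 2) => palindrome
Longest palindromic substring: "fddf" with length 4

4


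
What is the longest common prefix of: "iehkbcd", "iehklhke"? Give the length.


Words: iehkbcd, iehklhke
  Position 0: all 'i' => match
  Position 1: all 'e' => match
  Position 2: all 'h' => match
  Position 3: all 'k' => match
  Position 4: ('b', 'l') => mismatch, stop
LCP = "iehk" (length 4)

4


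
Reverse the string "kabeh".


Input: kabeh
Reading characters right to left:
  Position 4: 'h'
  Position 3: 'e'
  Position 2: 'b'
  Position 1: 'a'
  Position 0: 'k'
Reversed: hebak

hebak


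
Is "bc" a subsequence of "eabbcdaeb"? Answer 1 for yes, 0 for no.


Check if "bc" is a subsequence of "eabbcdaeb"
Greedy scan:
  Position 0 ('e'): no match needed
  Position 1 ('a'): no match needed
  Position 2 ('b'): matches sub[0] = 'b'
  Position 3 ('b'): no match needed
  Position 4 ('c'): matches sub[1] = 'c'
  Position 5 ('d'): no match needed
  Position 6 ('a'): no match needed
  Position 7 ('e'): no match needed
  Position 8 ('b'): no match needed
All 2 characters matched => is a subsequence

1


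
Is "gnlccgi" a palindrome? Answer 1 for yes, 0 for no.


Input: gnlccgi
Reversed: igcclng
  Compare pos 0 ('g') with pos 6 ('i'): MISMATCH
  Compare pos 1 ('n') with pos 5 ('g'): MISMATCH
  Compare pos 2 ('l') with pos 4 ('c'): MISMATCH
Result: not a palindrome

0


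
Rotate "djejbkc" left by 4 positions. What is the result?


Input: "djejbkc", rotate left by 4
First 4 characters: "djej"
Remaining characters: "bkc"
Concatenate remaining + first: "bkc" + "djej" = "bkcdjej"

bkcdjej


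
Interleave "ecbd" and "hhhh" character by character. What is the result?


Interleaving "ecbd" and "hhhh":
  Position 0: 'e' from first, 'h' from second => "eh"
  Position 1: 'c' from first, 'h' from second => "ch"
  Position 2: 'b' from first, 'h' from second => "bh"
  Position 3: 'd' from first, 'h' from second => "dh"
Result: ehchbhdh

ehchbhdh


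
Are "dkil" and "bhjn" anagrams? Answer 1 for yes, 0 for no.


Strings: "dkil", "bhjn"
Sorted first:  dikl
Sorted second: bhjn
Differ at position 0: 'd' vs 'b' => not anagrams

0


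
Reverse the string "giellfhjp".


Input: giellfhjp
Reading characters right to left:
  Position 8: 'p'
  Position 7: 'j'
  Position 6: 'h'
  Position 5: 'f'
  Position 4: 'l'
  Position 3: 'l'
  Position 2: 'e'
  Position 1: 'i'
  Position 0: 'g'
Reversed: pjhflleig

pjhflleig


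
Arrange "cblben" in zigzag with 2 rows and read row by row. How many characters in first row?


Zigzag "cblben" into 2 rows:
Placing characters:
  'c' => row 0
  'b' => row 1
  'l' => row 0
  'b' => row 1
  'e' => row 0
  'n' => row 1
Rows:
  Row 0: "cle"
  Row 1: "bbn"
First row length: 3

3


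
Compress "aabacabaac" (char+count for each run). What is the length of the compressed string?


Input: aabacabaac
Runs:
  'a' x 2 => "a2"
  'b' x 1 => "b1"
  'a' x 1 => "a1"
  'c' x 1 => "c1"
  'a' x 1 => "a1"
  'b' x 1 => "b1"
  'a' x 2 => "a2"
  'c' x 1 => "c1"
Compressed: "a2b1a1c1a1b1a2c1"
Compressed length: 16

16


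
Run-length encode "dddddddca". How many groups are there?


Input: dddddddca
Scanning for consecutive runs:
  Group 1: 'd' x 7 (positions 0-6)
  Group 2: 'c' x 1 (positions 7-7)
  Group 3: 'a' x 1 (positions 8-8)
Total groups: 3

3


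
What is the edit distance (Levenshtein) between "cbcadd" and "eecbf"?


Computing edit distance: "cbcadd" -> "eecbf"
DP table:
           e    e    c    b    f
      0    1    2    3    4    5
  c   1    1    2    2    3    4
  b   2    2    2    3    2    3
  c   3    3    3    2    3    3
  a   4    4    4    3    3    4
  d   5    5    5    4    4    4
  d   6    6    6    5    5    5
Edit distance = dp[6][5] = 5

5


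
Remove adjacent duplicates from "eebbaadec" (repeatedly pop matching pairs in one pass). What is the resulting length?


Input: eebbaadec
Stack-based adjacent duplicate removal:
  Read 'e': push. Stack: e
  Read 'e': matches stack top 'e' => pop. Stack: (empty)
  Read 'b': push. Stack: b
  Read 'b': matches stack top 'b' => pop. Stack: (empty)
  Read 'a': push. Stack: a
  Read 'a': matches stack top 'a' => pop. Stack: (empty)
  Read 'd': push. Stack: d
  Read 'e': push. Stack: de
  Read 'c': push. Stack: dec
Final stack: "dec" (length 3)

3


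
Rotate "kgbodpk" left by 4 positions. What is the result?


Input: "kgbodpk", rotate left by 4
First 4 characters: "kgbo"
Remaining characters: "dpk"
Concatenate remaining + first: "dpk" + "kgbo" = "dpkkgbo"

dpkkgbo


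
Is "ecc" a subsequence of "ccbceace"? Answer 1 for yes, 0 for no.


Check if "ecc" is a subsequence of "ccbceace"
Greedy scan:
  Position 0 ('c'): no match needed
  Position 1 ('c'): no match needed
  Position 2 ('b'): no match needed
  Position 3 ('c'): no match needed
  Position 4 ('e'): matches sub[0] = 'e'
  Position 5 ('a'): no match needed
  Position 6 ('c'): matches sub[1] = 'c'
  Position 7 ('e'): no match needed
Only matched 2/3 characters => not a subsequence

0


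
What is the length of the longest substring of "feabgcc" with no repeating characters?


Input: "feabgcc"
Sliding window (track last position of each char):
  Position 0 ('f'): window [0,0] length 1 -- new best
  Position 1 ('e'): window [0,1] length 2 -- new best
  Position 2 ('a'): window [0,2] length 3 -- new best
  Position 3 ('b'): window [0,3] length 4 -- new best
  Position 4 ('g'): window [0,4] length 5 -- new best
  Position 5 ('c'): window [0,5] length 6 -- new best
  Position 6 ('c'): repeat (last at 5), move window start to 6
  Position 6 ('c'): window [6,6] length 1
Longest substring with no repeats: "feabgc" with length 6

6


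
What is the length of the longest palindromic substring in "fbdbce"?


Input: "fbdbce"
Checking substrings for palindromes:
  [1:4] "bdb" (len 3) => palindrome
Longest palindromic substring: "bdb" with length 3

3


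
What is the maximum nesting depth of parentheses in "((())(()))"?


Input: "((())(()))"
Tracking depth:
  Position 0 '(': depth becomes 1
  Position 1 '(': depth becomes 2
  Position 2 '(': depth becomes 3
  Position 3 ')': depth becomes 2
  Position 4 ')': depth becomes 1
  Position 5 '(': depth becomes 2
  Position 6 '(': depth becomes 3
  Position 7 ')': depth becomes 2
  Position 8 ')': depth becomes 1
  Position 9 ')': depth becomes 0
Maximum depth reached: 3

3
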